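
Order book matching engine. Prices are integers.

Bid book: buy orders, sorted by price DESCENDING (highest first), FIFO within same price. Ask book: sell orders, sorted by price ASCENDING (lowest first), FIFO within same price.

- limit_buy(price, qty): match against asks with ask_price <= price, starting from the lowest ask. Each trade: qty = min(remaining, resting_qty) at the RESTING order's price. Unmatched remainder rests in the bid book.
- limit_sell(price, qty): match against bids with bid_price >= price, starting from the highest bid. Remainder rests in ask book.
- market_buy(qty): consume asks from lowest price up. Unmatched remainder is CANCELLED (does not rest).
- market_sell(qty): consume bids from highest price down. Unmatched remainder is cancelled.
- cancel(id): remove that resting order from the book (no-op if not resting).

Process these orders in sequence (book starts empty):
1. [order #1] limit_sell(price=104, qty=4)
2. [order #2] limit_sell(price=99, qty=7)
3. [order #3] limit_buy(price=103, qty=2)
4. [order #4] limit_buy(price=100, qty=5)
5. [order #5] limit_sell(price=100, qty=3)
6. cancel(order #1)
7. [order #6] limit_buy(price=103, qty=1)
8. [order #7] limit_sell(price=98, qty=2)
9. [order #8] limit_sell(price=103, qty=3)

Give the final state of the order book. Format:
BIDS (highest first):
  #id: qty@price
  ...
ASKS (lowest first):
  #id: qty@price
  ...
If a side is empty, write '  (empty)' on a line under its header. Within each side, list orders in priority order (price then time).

After op 1 [order #1] limit_sell(price=104, qty=4): fills=none; bids=[-] asks=[#1:4@104]
After op 2 [order #2] limit_sell(price=99, qty=7): fills=none; bids=[-] asks=[#2:7@99 #1:4@104]
After op 3 [order #3] limit_buy(price=103, qty=2): fills=#3x#2:2@99; bids=[-] asks=[#2:5@99 #1:4@104]
After op 4 [order #4] limit_buy(price=100, qty=5): fills=#4x#2:5@99; bids=[-] asks=[#1:4@104]
After op 5 [order #5] limit_sell(price=100, qty=3): fills=none; bids=[-] asks=[#5:3@100 #1:4@104]
After op 6 cancel(order #1): fills=none; bids=[-] asks=[#5:3@100]
After op 7 [order #6] limit_buy(price=103, qty=1): fills=#6x#5:1@100; bids=[-] asks=[#5:2@100]
After op 8 [order #7] limit_sell(price=98, qty=2): fills=none; bids=[-] asks=[#7:2@98 #5:2@100]
After op 9 [order #8] limit_sell(price=103, qty=3): fills=none; bids=[-] asks=[#7:2@98 #5:2@100 #8:3@103]

Answer: BIDS (highest first):
  (empty)
ASKS (lowest first):
  #7: 2@98
  #5: 2@100
  #8: 3@103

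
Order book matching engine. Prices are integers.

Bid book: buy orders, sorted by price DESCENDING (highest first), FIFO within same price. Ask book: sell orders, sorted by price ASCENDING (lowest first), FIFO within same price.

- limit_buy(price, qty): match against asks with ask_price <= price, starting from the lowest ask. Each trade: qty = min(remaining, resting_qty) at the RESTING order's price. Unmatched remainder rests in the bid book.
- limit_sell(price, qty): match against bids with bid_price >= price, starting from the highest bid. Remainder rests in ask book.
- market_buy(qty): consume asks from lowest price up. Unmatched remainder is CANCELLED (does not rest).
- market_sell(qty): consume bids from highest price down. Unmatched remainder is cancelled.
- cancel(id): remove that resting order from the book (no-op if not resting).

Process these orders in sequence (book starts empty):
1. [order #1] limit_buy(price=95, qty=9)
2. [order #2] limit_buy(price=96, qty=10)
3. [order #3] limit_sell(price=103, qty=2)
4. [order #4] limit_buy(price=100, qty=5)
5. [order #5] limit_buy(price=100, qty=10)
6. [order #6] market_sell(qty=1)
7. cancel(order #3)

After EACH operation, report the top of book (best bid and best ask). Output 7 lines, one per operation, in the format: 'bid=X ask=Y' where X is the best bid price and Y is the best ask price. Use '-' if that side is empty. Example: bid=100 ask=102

After op 1 [order #1] limit_buy(price=95, qty=9): fills=none; bids=[#1:9@95] asks=[-]
After op 2 [order #2] limit_buy(price=96, qty=10): fills=none; bids=[#2:10@96 #1:9@95] asks=[-]
After op 3 [order #3] limit_sell(price=103, qty=2): fills=none; bids=[#2:10@96 #1:9@95] asks=[#3:2@103]
After op 4 [order #4] limit_buy(price=100, qty=5): fills=none; bids=[#4:5@100 #2:10@96 #1:9@95] asks=[#3:2@103]
After op 5 [order #5] limit_buy(price=100, qty=10): fills=none; bids=[#4:5@100 #5:10@100 #2:10@96 #1:9@95] asks=[#3:2@103]
After op 6 [order #6] market_sell(qty=1): fills=#4x#6:1@100; bids=[#4:4@100 #5:10@100 #2:10@96 #1:9@95] asks=[#3:2@103]
After op 7 cancel(order #3): fills=none; bids=[#4:4@100 #5:10@100 #2:10@96 #1:9@95] asks=[-]

Answer: bid=95 ask=-
bid=96 ask=-
bid=96 ask=103
bid=100 ask=103
bid=100 ask=103
bid=100 ask=103
bid=100 ask=-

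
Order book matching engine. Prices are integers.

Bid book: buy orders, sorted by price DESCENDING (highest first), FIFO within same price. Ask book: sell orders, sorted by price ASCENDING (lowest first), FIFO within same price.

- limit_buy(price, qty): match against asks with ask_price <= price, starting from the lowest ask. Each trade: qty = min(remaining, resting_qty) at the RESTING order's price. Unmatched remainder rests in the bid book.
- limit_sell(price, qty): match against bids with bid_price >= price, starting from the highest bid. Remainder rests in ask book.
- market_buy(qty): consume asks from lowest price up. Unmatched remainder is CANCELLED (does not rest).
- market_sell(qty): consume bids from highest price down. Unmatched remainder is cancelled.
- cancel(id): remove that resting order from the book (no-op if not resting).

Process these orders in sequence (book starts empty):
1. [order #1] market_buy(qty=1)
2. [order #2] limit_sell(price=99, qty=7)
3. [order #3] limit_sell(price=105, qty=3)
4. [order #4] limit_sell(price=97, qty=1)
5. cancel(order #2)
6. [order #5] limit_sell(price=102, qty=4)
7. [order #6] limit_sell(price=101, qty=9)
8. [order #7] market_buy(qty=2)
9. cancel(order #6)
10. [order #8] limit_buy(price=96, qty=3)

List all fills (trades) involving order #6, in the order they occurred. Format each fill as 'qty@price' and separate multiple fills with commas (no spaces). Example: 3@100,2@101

After op 1 [order #1] market_buy(qty=1): fills=none; bids=[-] asks=[-]
After op 2 [order #2] limit_sell(price=99, qty=7): fills=none; bids=[-] asks=[#2:7@99]
After op 3 [order #3] limit_sell(price=105, qty=3): fills=none; bids=[-] asks=[#2:7@99 #3:3@105]
After op 4 [order #4] limit_sell(price=97, qty=1): fills=none; bids=[-] asks=[#4:1@97 #2:7@99 #3:3@105]
After op 5 cancel(order #2): fills=none; bids=[-] asks=[#4:1@97 #3:3@105]
After op 6 [order #5] limit_sell(price=102, qty=4): fills=none; bids=[-] asks=[#4:1@97 #5:4@102 #3:3@105]
After op 7 [order #6] limit_sell(price=101, qty=9): fills=none; bids=[-] asks=[#4:1@97 #6:9@101 #5:4@102 #3:3@105]
After op 8 [order #7] market_buy(qty=2): fills=#7x#4:1@97 #7x#6:1@101; bids=[-] asks=[#6:8@101 #5:4@102 #3:3@105]
After op 9 cancel(order #6): fills=none; bids=[-] asks=[#5:4@102 #3:3@105]
After op 10 [order #8] limit_buy(price=96, qty=3): fills=none; bids=[#8:3@96] asks=[#5:4@102 #3:3@105]

Answer: 1@101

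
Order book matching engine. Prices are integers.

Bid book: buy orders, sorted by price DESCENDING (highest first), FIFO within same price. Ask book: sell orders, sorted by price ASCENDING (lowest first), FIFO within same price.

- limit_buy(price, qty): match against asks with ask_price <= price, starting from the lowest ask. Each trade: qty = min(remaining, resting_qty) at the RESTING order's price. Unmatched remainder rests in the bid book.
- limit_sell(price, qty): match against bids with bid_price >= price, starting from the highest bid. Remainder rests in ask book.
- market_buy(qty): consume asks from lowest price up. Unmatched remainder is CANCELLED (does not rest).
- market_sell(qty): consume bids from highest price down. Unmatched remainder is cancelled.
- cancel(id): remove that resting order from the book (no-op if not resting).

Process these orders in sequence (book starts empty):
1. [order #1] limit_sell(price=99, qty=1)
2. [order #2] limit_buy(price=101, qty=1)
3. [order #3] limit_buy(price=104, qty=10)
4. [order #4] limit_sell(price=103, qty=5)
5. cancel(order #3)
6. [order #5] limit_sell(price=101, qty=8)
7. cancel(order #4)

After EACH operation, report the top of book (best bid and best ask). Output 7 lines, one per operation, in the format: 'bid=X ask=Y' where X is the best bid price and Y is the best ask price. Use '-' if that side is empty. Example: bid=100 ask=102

After op 1 [order #1] limit_sell(price=99, qty=1): fills=none; bids=[-] asks=[#1:1@99]
After op 2 [order #2] limit_buy(price=101, qty=1): fills=#2x#1:1@99; bids=[-] asks=[-]
After op 3 [order #3] limit_buy(price=104, qty=10): fills=none; bids=[#3:10@104] asks=[-]
After op 4 [order #4] limit_sell(price=103, qty=5): fills=#3x#4:5@104; bids=[#3:5@104] asks=[-]
After op 5 cancel(order #3): fills=none; bids=[-] asks=[-]
After op 6 [order #5] limit_sell(price=101, qty=8): fills=none; bids=[-] asks=[#5:8@101]
After op 7 cancel(order #4): fills=none; bids=[-] asks=[#5:8@101]

Answer: bid=- ask=99
bid=- ask=-
bid=104 ask=-
bid=104 ask=-
bid=- ask=-
bid=- ask=101
bid=- ask=101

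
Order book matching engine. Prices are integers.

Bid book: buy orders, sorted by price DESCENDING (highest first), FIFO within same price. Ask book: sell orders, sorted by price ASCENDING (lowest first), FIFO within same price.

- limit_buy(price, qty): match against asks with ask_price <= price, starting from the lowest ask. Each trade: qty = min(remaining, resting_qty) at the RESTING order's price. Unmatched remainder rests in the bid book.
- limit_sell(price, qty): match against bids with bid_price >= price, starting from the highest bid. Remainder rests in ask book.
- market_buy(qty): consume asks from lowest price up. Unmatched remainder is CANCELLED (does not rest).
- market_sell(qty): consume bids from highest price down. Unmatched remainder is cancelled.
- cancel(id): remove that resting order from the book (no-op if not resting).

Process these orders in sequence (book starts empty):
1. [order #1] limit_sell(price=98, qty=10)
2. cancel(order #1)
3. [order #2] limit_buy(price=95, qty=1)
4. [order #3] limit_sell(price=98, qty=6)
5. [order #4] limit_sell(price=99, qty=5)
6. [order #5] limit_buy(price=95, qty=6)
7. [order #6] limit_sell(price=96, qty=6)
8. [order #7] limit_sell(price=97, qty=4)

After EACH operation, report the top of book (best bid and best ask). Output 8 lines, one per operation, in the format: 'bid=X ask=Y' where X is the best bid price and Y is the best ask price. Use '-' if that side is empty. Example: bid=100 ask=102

Answer: bid=- ask=98
bid=- ask=-
bid=95 ask=-
bid=95 ask=98
bid=95 ask=98
bid=95 ask=98
bid=95 ask=96
bid=95 ask=96

Derivation:
After op 1 [order #1] limit_sell(price=98, qty=10): fills=none; bids=[-] asks=[#1:10@98]
After op 2 cancel(order #1): fills=none; bids=[-] asks=[-]
After op 3 [order #2] limit_buy(price=95, qty=1): fills=none; bids=[#2:1@95] asks=[-]
After op 4 [order #3] limit_sell(price=98, qty=6): fills=none; bids=[#2:1@95] asks=[#3:6@98]
After op 5 [order #4] limit_sell(price=99, qty=5): fills=none; bids=[#2:1@95] asks=[#3:6@98 #4:5@99]
After op 6 [order #5] limit_buy(price=95, qty=6): fills=none; bids=[#2:1@95 #5:6@95] asks=[#3:6@98 #4:5@99]
After op 7 [order #6] limit_sell(price=96, qty=6): fills=none; bids=[#2:1@95 #5:6@95] asks=[#6:6@96 #3:6@98 #4:5@99]
After op 8 [order #7] limit_sell(price=97, qty=4): fills=none; bids=[#2:1@95 #5:6@95] asks=[#6:6@96 #7:4@97 #3:6@98 #4:5@99]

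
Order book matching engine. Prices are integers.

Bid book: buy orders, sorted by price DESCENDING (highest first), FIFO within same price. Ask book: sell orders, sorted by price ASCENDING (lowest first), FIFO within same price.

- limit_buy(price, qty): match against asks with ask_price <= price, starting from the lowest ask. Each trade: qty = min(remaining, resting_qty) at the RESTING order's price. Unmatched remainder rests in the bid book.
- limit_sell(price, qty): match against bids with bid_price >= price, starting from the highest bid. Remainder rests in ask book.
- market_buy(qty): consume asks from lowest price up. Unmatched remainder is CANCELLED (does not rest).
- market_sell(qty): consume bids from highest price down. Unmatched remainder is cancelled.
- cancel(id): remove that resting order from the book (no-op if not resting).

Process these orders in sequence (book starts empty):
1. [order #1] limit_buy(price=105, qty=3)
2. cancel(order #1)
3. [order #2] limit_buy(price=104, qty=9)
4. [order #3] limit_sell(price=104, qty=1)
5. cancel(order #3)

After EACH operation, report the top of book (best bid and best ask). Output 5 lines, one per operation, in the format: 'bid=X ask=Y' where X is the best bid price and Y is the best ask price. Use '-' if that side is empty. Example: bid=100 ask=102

Answer: bid=105 ask=-
bid=- ask=-
bid=104 ask=-
bid=104 ask=-
bid=104 ask=-

Derivation:
After op 1 [order #1] limit_buy(price=105, qty=3): fills=none; bids=[#1:3@105] asks=[-]
After op 2 cancel(order #1): fills=none; bids=[-] asks=[-]
After op 3 [order #2] limit_buy(price=104, qty=9): fills=none; bids=[#2:9@104] asks=[-]
After op 4 [order #3] limit_sell(price=104, qty=1): fills=#2x#3:1@104; bids=[#2:8@104] asks=[-]
After op 5 cancel(order #3): fills=none; bids=[#2:8@104] asks=[-]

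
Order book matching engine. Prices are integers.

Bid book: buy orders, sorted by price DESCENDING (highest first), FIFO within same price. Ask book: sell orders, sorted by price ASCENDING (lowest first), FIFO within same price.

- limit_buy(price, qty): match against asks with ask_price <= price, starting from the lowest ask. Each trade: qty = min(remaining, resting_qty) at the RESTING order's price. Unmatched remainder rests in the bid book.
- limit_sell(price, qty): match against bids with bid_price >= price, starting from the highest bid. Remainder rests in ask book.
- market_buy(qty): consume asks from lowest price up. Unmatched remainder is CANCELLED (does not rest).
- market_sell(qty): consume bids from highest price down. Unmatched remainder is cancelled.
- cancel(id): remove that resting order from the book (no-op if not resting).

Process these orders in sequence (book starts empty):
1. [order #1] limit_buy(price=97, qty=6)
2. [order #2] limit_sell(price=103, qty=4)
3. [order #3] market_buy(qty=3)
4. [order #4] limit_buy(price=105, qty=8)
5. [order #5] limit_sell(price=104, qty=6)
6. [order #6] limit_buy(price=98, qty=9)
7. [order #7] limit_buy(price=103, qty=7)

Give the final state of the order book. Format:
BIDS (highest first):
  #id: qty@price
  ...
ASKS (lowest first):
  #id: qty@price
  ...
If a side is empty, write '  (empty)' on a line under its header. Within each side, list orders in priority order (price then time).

Answer: BIDS (highest first):
  #4: 1@105
  #7: 7@103
  #6: 9@98
  #1: 6@97
ASKS (lowest first):
  (empty)

Derivation:
After op 1 [order #1] limit_buy(price=97, qty=6): fills=none; bids=[#1:6@97] asks=[-]
After op 2 [order #2] limit_sell(price=103, qty=4): fills=none; bids=[#1:6@97] asks=[#2:4@103]
After op 3 [order #3] market_buy(qty=3): fills=#3x#2:3@103; bids=[#1:6@97] asks=[#2:1@103]
After op 4 [order #4] limit_buy(price=105, qty=8): fills=#4x#2:1@103; bids=[#4:7@105 #1:6@97] asks=[-]
After op 5 [order #5] limit_sell(price=104, qty=6): fills=#4x#5:6@105; bids=[#4:1@105 #1:6@97] asks=[-]
After op 6 [order #6] limit_buy(price=98, qty=9): fills=none; bids=[#4:1@105 #6:9@98 #1:6@97] asks=[-]
After op 7 [order #7] limit_buy(price=103, qty=7): fills=none; bids=[#4:1@105 #7:7@103 #6:9@98 #1:6@97] asks=[-]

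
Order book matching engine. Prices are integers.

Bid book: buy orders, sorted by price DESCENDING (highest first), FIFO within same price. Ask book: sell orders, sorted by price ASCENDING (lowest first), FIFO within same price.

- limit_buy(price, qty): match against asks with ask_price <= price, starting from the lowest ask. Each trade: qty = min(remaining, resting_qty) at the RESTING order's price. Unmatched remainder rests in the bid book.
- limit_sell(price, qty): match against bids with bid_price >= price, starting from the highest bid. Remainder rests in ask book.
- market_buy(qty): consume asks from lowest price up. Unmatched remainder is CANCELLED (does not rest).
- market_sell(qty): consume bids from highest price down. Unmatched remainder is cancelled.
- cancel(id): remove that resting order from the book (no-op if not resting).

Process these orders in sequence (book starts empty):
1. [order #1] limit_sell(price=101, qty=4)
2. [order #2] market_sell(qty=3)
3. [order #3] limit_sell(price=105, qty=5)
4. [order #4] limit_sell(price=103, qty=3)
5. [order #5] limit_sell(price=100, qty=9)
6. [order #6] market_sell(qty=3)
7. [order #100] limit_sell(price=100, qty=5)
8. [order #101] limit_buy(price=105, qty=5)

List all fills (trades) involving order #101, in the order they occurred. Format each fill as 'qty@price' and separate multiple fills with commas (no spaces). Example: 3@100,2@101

After op 1 [order #1] limit_sell(price=101, qty=4): fills=none; bids=[-] asks=[#1:4@101]
After op 2 [order #2] market_sell(qty=3): fills=none; bids=[-] asks=[#1:4@101]
After op 3 [order #3] limit_sell(price=105, qty=5): fills=none; bids=[-] asks=[#1:4@101 #3:5@105]
After op 4 [order #4] limit_sell(price=103, qty=3): fills=none; bids=[-] asks=[#1:4@101 #4:3@103 #3:5@105]
After op 5 [order #5] limit_sell(price=100, qty=9): fills=none; bids=[-] asks=[#5:9@100 #1:4@101 #4:3@103 #3:5@105]
After op 6 [order #6] market_sell(qty=3): fills=none; bids=[-] asks=[#5:9@100 #1:4@101 #4:3@103 #3:5@105]
After op 7 [order #100] limit_sell(price=100, qty=5): fills=none; bids=[-] asks=[#5:9@100 #100:5@100 #1:4@101 #4:3@103 #3:5@105]
After op 8 [order #101] limit_buy(price=105, qty=5): fills=#101x#5:5@100; bids=[-] asks=[#5:4@100 #100:5@100 #1:4@101 #4:3@103 #3:5@105]

Answer: 5@100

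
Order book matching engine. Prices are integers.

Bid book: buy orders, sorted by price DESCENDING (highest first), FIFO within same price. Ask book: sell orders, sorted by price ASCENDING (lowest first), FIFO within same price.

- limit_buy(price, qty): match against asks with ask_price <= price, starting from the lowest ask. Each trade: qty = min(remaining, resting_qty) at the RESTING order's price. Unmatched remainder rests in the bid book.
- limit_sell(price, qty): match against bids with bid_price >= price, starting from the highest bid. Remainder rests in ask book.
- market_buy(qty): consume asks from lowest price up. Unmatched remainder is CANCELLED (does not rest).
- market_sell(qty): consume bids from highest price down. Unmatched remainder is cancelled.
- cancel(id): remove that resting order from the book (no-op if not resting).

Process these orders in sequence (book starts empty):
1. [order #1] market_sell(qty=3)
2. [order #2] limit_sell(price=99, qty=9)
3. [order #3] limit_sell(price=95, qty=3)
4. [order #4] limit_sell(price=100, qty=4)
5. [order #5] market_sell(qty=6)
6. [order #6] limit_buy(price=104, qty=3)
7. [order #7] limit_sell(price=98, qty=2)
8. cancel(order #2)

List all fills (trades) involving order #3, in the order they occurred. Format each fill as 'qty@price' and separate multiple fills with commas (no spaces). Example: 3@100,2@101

After op 1 [order #1] market_sell(qty=3): fills=none; bids=[-] asks=[-]
After op 2 [order #2] limit_sell(price=99, qty=9): fills=none; bids=[-] asks=[#2:9@99]
After op 3 [order #3] limit_sell(price=95, qty=3): fills=none; bids=[-] asks=[#3:3@95 #2:9@99]
After op 4 [order #4] limit_sell(price=100, qty=4): fills=none; bids=[-] asks=[#3:3@95 #2:9@99 #4:4@100]
After op 5 [order #5] market_sell(qty=6): fills=none; bids=[-] asks=[#3:3@95 #2:9@99 #4:4@100]
After op 6 [order #6] limit_buy(price=104, qty=3): fills=#6x#3:3@95; bids=[-] asks=[#2:9@99 #4:4@100]
After op 7 [order #7] limit_sell(price=98, qty=2): fills=none; bids=[-] asks=[#7:2@98 #2:9@99 #4:4@100]
After op 8 cancel(order #2): fills=none; bids=[-] asks=[#7:2@98 #4:4@100]

Answer: 3@95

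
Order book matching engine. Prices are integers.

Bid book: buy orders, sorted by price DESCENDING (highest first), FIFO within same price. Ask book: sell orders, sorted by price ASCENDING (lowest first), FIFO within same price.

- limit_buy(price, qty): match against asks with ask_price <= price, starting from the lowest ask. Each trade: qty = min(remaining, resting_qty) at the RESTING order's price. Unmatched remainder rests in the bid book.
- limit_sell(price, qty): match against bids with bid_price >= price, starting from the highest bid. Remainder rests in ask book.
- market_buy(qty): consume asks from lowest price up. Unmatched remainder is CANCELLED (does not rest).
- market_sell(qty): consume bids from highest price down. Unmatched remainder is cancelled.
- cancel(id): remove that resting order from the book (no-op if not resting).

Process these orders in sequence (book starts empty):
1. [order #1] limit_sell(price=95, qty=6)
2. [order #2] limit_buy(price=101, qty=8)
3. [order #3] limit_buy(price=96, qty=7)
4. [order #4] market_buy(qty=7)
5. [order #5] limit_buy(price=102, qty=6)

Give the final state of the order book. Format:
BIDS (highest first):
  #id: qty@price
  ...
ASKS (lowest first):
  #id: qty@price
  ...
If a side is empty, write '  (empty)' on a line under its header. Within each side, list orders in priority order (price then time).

After op 1 [order #1] limit_sell(price=95, qty=6): fills=none; bids=[-] asks=[#1:6@95]
After op 2 [order #2] limit_buy(price=101, qty=8): fills=#2x#1:6@95; bids=[#2:2@101] asks=[-]
After op 3 [order #3] limit_buy(price=96, qty=7): fills=none; bids=[#2:2@101 #3:7@96] asks=[-]
After op 4 [order #4] market_buy(qty=7): fills=none; bids=[#2:2@101 #3:7@96] asks=[-]
After op 5 [order #5] limit_buy(price=102, qty=6): fills=none; bids=[#5:6@102 #2:2@101 #3:7@96] asks=[-]

Answer: BIDS (highest first):
  #5: 6@102
  #2: 2@101
  #3: 7@96
ASKS (lowest first):
  (empty)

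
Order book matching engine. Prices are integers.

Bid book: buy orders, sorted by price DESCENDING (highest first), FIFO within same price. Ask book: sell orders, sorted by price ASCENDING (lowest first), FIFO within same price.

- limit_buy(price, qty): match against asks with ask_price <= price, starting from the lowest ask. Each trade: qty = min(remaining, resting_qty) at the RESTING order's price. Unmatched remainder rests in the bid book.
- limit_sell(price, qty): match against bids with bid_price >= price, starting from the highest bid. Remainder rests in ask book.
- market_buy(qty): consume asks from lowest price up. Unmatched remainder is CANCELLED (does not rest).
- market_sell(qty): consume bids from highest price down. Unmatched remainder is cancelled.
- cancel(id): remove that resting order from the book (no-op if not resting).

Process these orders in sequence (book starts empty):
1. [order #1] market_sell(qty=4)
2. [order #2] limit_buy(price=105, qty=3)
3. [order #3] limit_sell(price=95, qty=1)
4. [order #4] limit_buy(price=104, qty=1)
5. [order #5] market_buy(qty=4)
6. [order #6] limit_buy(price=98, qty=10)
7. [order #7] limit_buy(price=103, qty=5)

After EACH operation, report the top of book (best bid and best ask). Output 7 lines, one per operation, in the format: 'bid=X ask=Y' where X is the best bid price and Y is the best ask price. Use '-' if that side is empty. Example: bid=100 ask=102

After op 1 [order #1] market_sell(qty=4): fills=none; bids=[-] asks=[-]
After op 2 [order #2] limit_buy(price=105, qty=3): fills=none; bids=[#2:3@105] asks=[-]
After op 3 [order #3] limit_sell(price=95, qty=1): fills=#2x#3:1@105; bids=[#2:2@105] asks=[-]
After op 4 [order #4] limit_buy(price=104, qty=1): fills=none; bids=[#2:2@105 #4:1@104] asks=[-]
After op 5 [order #5] market_buy(qty=4): fills=none; bids=[#2:2@105 #4:1@104] asks=[-]
After op 6 [order #6] limit_buy(price=98, qty=10): fills=none; bids=[#2:2@105 #4:1@104 #6:10@98] asks=[-]
After op 7 [order #7] limit_buy(price=103, qty=5): fills=none; bids=[#2:2@105 #4:1@104 #7:5@103 #6:10@98] asks=[-]

Answer: bid=- ask=-
bid=105 ask=-
bid=105 ask=-
bid=105 ask=-
bid=105 ask=-
bid=105 ask=-
bid=105 ask=-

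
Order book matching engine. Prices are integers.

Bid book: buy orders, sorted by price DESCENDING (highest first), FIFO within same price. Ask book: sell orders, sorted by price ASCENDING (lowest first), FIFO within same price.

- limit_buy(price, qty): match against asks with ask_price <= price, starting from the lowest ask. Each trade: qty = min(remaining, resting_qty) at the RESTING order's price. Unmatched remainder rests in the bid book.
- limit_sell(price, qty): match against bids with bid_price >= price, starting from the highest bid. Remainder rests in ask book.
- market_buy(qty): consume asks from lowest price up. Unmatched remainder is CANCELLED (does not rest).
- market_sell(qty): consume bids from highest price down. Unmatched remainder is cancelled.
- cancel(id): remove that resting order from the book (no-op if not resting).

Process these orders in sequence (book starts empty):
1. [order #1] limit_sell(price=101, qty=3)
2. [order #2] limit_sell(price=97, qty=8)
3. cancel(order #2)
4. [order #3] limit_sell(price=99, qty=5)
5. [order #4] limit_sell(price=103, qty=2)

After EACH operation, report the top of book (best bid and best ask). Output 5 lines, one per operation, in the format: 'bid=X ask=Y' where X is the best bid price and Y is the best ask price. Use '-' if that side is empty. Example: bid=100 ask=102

Answer: bid=- ask=101
bid=- ask=97
bid=- ask=101
bid=- ask=99
bid=- ask=99

Derivation:
After op 1 [order #1] limit_sell(price=101, qty=3): fills=none; bids=[-] asks=[#1:3@101]
After op 2 [order #2] limit_sell(price=97, qty=8): fills=none; bids=[-] asks=[#2:8@97 #1:3@101]
After op 3 cancel(order #2): fills=none; bids=[-] asks=[#1:3@101]
After op 4 [order #3] limit_sell(price=99, qty=5): fills=none; bids=[-] asks=[#3:5@99 #1:3@101]
After op 5 [order #4] limit_sell(price=103, qty=2): fills=none; bids=[-] asks=[#3:5@99 #1:3@101 #4:2@103]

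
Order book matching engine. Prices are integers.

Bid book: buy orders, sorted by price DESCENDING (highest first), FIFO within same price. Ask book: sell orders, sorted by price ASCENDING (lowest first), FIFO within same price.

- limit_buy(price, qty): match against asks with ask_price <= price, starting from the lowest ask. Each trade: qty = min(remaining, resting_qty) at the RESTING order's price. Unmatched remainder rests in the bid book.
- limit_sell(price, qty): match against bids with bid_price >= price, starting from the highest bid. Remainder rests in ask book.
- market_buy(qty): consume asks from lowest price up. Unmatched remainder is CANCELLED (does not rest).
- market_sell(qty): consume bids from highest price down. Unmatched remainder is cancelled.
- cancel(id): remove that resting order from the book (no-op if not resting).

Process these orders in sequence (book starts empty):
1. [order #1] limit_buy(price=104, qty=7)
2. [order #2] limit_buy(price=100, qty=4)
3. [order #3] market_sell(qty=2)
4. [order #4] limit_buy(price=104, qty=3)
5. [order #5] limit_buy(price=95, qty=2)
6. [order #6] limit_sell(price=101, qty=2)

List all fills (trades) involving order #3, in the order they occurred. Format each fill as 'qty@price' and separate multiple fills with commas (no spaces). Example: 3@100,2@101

After op 1 [order #1] limit_buy(price=104, qty=7): fills=none; bids=[#1:7@104] asks=[-]
After op 2 [order #2] limit_buy(price=100, qty=4): fills=none; bids=[#1:7@104 #2:4@100] asks=[-]
After op 3 [order #3] market_sell(qty=2): fills=#1x#3:2@104; bids=[#1:5@104 #2:4@100] asks=[-]
After op 4 [order #4] limit_buy(price=104, qty=3): fills=none; bids=[#1:5@104 #4:3@104 #2:4@100] asks=[-]
After op 5 [order #5] limit_buy(price=95, qty=2): fills=none; bids=[#1:5@104 #4:3@104 #2:4@100 #5:2@95] asks=[-]
After op 6 [order #6] limit_sell(price=101, qty=2): fills=#1x#6:2@104; bids=[#1:3@104 #4:3@104 #2:4@100 #5:2@95] asks=[-]

Answer: 2@104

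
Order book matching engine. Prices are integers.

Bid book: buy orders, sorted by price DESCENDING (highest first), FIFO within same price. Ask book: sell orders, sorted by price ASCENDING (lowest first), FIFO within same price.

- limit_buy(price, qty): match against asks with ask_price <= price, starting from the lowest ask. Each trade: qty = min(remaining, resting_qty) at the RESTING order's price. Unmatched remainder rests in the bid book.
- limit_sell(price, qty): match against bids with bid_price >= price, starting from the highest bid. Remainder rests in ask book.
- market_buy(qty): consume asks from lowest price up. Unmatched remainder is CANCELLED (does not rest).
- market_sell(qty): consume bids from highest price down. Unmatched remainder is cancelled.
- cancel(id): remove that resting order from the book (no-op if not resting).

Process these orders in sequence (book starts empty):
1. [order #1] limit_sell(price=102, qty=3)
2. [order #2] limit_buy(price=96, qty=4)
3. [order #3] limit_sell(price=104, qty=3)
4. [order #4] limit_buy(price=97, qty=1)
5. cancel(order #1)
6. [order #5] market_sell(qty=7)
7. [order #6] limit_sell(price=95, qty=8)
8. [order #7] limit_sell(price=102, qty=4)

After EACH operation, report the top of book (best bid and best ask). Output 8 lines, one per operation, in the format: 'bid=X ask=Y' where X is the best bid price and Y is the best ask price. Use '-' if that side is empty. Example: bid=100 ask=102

After op 1 [order #1] limit_sell(price=102, qty=3): fills=none; bids=[-] asks=[#1:3@102]
After op 2 [order #2] limit_buy(price=96, qty=4): fills=none; bids=[#2:4@96] asks=[#1:3@102]
After op 3 [order #3] limit_sell(price=104, qty=3): fills=none; bids=[#2:4@96] asks=[#1:3@102 #3:3@104]
After op 4 [order #4] limit_buy(price=97, qty=1): fills=none; bids=[#4:1@97 #2:4@96] asks=[#1:3@102 #3:3@104]
After op 5 cancel(order #1): fills=none; bids=[#4:1@97 #2:4@96] asks=[#3:3@104]
After op 6 [order #5] market_sell(qty=7): fills=#4x#5:1@97 #2x#5:4@96; bids=[-] asks=[#3:3@104]
After op 7 [order #6] limit_sell(price=95, qty=8): fills=none; bids=[-] asks=[#6:8@95 #3:3@104]
After op 8 [order #7] limit_sell(price=102, qty=4): fills=none; bids=[-] asks=[#6:8@95 #7:4@102 #3:3@104]

Answer: bid=- ask=102
bid=96 ask=102
bid=96 ask=102
bid=97 ask=102
bid=97 ask=104
bid=- ask=104
bid=- ask=95
bid=- ask=95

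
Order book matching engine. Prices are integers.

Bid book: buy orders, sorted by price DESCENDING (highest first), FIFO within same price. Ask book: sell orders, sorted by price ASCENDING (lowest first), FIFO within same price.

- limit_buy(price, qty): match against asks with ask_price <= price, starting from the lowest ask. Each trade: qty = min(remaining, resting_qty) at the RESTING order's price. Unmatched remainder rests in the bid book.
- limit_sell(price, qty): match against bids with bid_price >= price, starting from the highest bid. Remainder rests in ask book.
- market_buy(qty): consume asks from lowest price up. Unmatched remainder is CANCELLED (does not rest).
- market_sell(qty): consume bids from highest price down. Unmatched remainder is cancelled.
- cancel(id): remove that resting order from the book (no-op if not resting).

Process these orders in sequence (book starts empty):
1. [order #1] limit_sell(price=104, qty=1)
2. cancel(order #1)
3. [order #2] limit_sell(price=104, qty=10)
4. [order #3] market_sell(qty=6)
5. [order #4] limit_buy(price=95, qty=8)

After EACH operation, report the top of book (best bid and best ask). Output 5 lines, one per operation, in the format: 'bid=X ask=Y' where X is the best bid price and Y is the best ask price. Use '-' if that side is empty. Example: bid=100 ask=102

After op 1 [order #1] limit_sell(price=104, qty=1): fills=none; bids=[-] asks=[#1:1@104]
After op 2 cancel(order #1): fills=none; bids=[-] asks=[-]
After op 3 [order #2] limit_sell(price=104, qty=10): fills=none; bids=[-] asks=[#2:10@104]
After op 4 [order #3] market_sell(qty=6): fills=none; bids=[-] asks=[#2:10@104]
After op 5 [order #4] limit_buy(price=95, qty=8): fills=none; bids=[#4:8@95] asks=[#2:10@104]

Answer: bid=- ask=104
bid=- ask=-
bid=- ask=104
bid=- ask=104
bid=95 ask=104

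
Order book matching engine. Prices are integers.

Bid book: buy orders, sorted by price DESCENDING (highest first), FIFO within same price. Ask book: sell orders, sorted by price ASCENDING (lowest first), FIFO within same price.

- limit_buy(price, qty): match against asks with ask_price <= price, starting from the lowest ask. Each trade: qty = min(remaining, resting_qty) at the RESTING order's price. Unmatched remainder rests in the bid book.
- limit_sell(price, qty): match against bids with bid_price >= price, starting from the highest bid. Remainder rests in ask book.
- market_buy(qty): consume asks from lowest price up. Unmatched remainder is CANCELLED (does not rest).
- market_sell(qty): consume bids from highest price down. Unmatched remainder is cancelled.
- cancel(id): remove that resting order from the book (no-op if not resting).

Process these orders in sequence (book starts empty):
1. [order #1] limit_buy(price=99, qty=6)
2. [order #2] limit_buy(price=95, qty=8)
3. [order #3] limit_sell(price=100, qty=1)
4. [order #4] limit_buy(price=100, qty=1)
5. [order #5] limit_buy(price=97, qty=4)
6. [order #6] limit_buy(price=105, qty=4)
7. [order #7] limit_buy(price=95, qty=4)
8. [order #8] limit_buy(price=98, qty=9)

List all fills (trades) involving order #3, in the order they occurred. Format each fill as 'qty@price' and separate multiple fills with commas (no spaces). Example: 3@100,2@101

Answer: 1@100

Derivation:
After op 1 [order #1] limit_buy(price=99, qty=6): fills=none; bids=[#1:6@99] asks=[-]
After op 2 [order #2] limit_buy(price=95, qty=8): fills=none; bids=[#1:6@99 #2:8@95] asks=[-]
After op 3 [order #3] limit_sell(price=100, qty=1): fills=none; bids=[#1:6@99 #2:8@95] asks=[#3:1@100]
After op 4 [order #4] limit_buy(price=100, qty=1): fills=#4x#3:1@100; bids=[#1:6@99 #2:8@95] asks=[-]
After op 5 [order #5] limit_buy(price=97, qty=4): fills=none; bids=[#1:6@99 #5:4@97 #2:8@95] asks=[-]
After op 6 [order #6] limit_buy(price=105, qty=4): fills=none; bids=[#6:4@105 #1:6@99 #5:4@97 #2:8@95] asks=[-]
After op 7 [order #7] limit_buy(price=95, qty=4): fills=none; bids=[#6:4@105 #1:6@99 #5:4@97 #2:8@95 #7:4@95] asks=[-]
After op 8 [order #8] limit_buy(price=98, qty=9): fills=none; bids=[#6:4@105 #1:6@99 #8:9@98 #5:4@97 #2:8@95 #7:4@95] asks=[-]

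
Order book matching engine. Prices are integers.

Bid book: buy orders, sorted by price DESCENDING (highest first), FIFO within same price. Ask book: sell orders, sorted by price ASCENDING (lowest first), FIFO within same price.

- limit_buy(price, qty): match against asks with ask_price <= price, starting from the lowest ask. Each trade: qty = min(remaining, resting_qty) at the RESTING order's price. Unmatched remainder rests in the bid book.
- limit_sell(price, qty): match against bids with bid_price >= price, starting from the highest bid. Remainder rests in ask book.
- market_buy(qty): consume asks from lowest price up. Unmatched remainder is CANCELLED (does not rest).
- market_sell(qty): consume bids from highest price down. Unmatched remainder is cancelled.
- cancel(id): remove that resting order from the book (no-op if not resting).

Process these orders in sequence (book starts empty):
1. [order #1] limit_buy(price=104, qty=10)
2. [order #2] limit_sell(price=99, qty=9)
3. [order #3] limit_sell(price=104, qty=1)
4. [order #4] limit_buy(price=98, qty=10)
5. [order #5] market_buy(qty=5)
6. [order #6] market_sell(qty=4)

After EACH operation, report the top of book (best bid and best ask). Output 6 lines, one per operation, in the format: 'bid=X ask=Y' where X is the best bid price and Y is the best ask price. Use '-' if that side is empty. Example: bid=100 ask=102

Answer: bid=104 ask=-
bid=104 ask=-
bid=- ask=-
bid=98 ask=-
bid=98 ask=-
bid=98 ask=-

Derivation:
After op 1 [order #1] limit_buy(price=104, qty=10): fills=none; bids=[#1:10@104] asks=[-]
After op 2 [order #2] limit_sell(price=99, qty=9): fills=#1x#2:9@104; bids=[#1:1@104] asks=[-]
After op 3 [order #3] limit_sell(price=104, qty=1): fills=#1x#3:1@104; bids=[-] asks=[-]
After op 4 [order #4] limit_buy(price=98, qty=10): fills=none; bids=[#4:10@98] asks=[-]
After op 5 [order #5] market_buy(qty=5): fills=none; bids=[#4:10@98] asks=[-]
After op 6 [order #6] market_sell(qty=4): fills=#4x#6:4@98; bids=[#4:6@98] asks=[-]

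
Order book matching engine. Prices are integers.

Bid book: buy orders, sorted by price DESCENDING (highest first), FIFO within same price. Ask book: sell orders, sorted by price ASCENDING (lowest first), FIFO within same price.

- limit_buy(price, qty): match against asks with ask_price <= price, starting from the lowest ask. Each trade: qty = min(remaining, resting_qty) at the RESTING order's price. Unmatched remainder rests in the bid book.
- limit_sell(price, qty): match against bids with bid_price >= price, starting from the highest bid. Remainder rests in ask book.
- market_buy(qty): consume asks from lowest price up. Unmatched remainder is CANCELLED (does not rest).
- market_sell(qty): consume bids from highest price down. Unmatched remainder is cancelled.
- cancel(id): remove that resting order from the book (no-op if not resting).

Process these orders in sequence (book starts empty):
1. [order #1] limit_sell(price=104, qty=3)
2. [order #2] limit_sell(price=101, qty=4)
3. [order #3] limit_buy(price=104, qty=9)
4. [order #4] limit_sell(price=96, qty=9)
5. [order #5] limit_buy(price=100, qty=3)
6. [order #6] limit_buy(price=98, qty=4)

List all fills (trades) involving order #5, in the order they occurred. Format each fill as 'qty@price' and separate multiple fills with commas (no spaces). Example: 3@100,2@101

Answer: 3@96

Derivation:
After op 1 [order #1] limit_sell(price=104, qty=3): fills=none; bids=[-] asks=[#1:3@104]
After op 2 [order #2] limit_sell(price=101, qty=4): fills=none; bids=[-] asks=[#2:4@101 #1:3@104]
After op 3 [order #3] limit_buy(price=104, qty=9): fills=#3x#2:4@101 #3x#1:3@104; bids=[#3:2@104] asks=[-]
After op 4 [order #4] limit_sell(price=96, qty=9): fills=#3x#4:2@104; bids=[-] asks=[#4:7@96]
After op 5 [order #5] limit_buy(price=100, qty=3): fills=#5x#4:3@96; bids=[-] asks=[#4:4@96]
After op 6 [order #6] limit_buy(price=98, qty=4): fills=#6x#4:4@96; bids=[-] asks=[-]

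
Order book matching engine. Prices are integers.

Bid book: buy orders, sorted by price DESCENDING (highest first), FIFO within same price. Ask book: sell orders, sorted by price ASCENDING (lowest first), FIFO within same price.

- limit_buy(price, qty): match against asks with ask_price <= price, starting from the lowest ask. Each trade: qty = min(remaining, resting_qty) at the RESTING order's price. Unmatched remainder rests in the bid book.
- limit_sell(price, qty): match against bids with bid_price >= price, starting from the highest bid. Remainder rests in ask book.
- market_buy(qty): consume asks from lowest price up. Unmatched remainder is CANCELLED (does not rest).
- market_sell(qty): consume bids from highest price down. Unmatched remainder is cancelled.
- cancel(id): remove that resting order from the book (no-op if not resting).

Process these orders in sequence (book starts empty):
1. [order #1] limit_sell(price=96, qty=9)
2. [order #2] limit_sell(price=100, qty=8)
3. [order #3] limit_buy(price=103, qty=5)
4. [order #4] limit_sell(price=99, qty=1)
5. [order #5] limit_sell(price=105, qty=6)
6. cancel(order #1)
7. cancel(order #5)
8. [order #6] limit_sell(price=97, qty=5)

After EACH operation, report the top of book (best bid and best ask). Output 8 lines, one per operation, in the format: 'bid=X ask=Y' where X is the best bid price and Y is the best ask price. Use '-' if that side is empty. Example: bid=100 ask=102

After op 1 [order #1] limit_sell(price=96, qty=9): fills=none; bids=[-] asks=[#1:9@96]
After op 2 [order #2] limit_sell(price=100, qty=8): fills=none; bids=[-] asks=[#1:9@96 #2:8@100]
After op 3 [order #3] limit_buy(price=103, qty=5): fills=#3x#1:5@96; bids=[-] asks=[#1:4@96 #2:8@100]
After op 4 [order #4] limit_sell(price=99, qty=1): fills=none; bids=[-] asks=[#1:4@96 #4:1@99 #2:8@100]
After op 5 [order #5] limit_sell(price=105, qty=6): fills=none; bids=[-] asks=[#1:4@96 #4:1@99 #2:8@100 #5:6@105]
After op 6 cancel(order #1): fills=none; bids=[-] asks=[#4:1@99 #2:8@100 #5:6@105]
After op 7 cancel(order #5): fills=none; bids=[-] asks=[#4:1@99 #2:8@100]
After op 8 [order #6] limit_sell(price=97, qty=5): fills=none; bids=[-] asks=[#6:5@97 #4:1@99 #2:8@100]

Answer: bid=- ask=96
bid=- ask=96
bid=- ask=96
bid=- ask=96
bid=- ask=96
bid=- ask=99
bid=- ask=99
bid=- ask=97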